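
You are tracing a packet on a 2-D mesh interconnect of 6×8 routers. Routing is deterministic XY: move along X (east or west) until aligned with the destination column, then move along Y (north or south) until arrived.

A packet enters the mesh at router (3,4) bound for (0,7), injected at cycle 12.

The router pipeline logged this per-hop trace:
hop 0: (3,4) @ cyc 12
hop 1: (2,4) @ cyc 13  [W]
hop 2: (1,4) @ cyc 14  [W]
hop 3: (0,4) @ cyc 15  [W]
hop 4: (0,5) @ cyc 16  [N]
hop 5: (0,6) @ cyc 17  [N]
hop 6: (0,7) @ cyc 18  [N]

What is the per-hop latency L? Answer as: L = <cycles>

cyc[1] − cyc[0] = 13 − 12 = 1.
Per-hop latency L = Δcyc = 1.

L = 1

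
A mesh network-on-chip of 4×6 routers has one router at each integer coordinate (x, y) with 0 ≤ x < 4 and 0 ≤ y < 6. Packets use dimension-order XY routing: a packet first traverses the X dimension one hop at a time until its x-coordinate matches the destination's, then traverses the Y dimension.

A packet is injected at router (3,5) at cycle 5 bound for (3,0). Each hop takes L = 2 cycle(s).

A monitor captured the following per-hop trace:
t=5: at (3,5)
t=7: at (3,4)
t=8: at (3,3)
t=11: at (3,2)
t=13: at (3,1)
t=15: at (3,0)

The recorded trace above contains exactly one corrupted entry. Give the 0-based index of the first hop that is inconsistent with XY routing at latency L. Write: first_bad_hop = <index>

check 1→ d=(0,-1) cyc+2: ok
check 2→ d=(0,-1) cyc+1: BAD: Δcyc=1≠L

first_bad_hop = 2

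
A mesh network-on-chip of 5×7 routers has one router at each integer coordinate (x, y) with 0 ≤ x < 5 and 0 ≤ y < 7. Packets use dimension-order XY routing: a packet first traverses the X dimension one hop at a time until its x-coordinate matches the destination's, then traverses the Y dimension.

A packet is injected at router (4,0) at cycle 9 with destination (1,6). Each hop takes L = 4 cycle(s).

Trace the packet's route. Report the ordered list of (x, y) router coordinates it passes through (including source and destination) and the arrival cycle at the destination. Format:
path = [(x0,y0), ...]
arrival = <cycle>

path = [(4,0), (3,0), (2,0), (1,0), (1,1), (1,2), (1,3), (1,4), (1,5), (1,6)]
arrival = 45

hop 0: (4,0) @ cyc 9
hop 1: (3,0) @ cyc 13  [W]
hop 2: (2,0) @ cyc 17  [W]
hop 3: (1,0) @ cyc 21  [W]
hop 4: (1,1) @ cyc 25  [N]
hop 5: (1,2) @ cyc 29  [N]
hop 6: (1,3) @ cyc 33  [N]
hop 7: (1,4) @ cyc 37  [N]
hop 8: (1,5) @ cyc 41  [N]
hop 9: (1,6) @ cyc 45  [N]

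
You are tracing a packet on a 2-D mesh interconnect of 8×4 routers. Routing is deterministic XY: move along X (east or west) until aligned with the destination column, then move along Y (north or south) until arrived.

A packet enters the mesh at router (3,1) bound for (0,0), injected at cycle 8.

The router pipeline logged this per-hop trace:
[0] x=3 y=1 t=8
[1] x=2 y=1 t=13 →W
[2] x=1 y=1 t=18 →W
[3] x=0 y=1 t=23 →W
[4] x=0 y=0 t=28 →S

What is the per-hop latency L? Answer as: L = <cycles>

L = 5

Δcyc across hop 0→1: 13 − 8 = 5.
Per-hop latency L = Δcyc = 5.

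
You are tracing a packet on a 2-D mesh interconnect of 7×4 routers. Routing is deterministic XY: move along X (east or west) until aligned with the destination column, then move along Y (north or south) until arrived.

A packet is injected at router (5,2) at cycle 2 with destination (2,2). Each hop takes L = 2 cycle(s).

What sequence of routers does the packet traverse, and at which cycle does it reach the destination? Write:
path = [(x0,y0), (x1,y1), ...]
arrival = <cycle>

  0. router=(5,2) cycle=2 (inject)
  1. router=(4,2) cycle=4 dir=W
  2. router=(3,2) cycle=6 dir=W
  3. router=(2,2) cycle=8 dir=W

path = [(5,2), (4,2), (3,2), (2,2)]
arrival = 8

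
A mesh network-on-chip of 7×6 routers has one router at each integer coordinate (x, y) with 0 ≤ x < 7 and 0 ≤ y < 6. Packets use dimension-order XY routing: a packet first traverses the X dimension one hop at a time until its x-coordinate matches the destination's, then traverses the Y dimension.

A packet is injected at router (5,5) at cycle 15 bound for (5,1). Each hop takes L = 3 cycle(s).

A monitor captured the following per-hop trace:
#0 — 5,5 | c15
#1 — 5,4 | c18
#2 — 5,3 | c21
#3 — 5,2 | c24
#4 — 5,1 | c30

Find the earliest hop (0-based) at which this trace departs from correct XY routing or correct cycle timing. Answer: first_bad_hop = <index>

  1: Δx=+0 Δy=-1 Δt=3 [ok]
  2: Δx=+0 Δy=-1 Δt=3 [ok]
  3: Δx=+0 Δy=-1 Δt=3 [ok]
  4: Δx=+0 Δy=-1 Δt=6 [BAD: Δcyc=6≠L]

first_bad_hop = 4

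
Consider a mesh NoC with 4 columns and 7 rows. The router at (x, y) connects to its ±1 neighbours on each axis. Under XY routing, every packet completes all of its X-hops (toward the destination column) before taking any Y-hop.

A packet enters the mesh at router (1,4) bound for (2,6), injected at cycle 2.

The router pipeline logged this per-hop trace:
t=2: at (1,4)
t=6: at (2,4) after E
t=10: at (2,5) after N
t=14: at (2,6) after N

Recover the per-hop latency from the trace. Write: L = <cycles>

cyc[1] − cyc[0] = 6 − 2 = 4.
That increment is L by definition: L = 4.

L = 4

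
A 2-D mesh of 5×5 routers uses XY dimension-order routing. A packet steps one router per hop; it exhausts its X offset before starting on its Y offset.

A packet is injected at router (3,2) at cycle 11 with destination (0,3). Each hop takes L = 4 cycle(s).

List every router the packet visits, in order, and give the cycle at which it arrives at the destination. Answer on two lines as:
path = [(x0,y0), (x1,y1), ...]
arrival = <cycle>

path = [(3,2), (2,2), (1,2), (0,2), (0,3)]
arrival = 27

t=11: at (3,2)
t=15: at (2,2) after W
t=19: at (1,2) after W
t=23: at (0,2) after W
t=27: at (0,3) after N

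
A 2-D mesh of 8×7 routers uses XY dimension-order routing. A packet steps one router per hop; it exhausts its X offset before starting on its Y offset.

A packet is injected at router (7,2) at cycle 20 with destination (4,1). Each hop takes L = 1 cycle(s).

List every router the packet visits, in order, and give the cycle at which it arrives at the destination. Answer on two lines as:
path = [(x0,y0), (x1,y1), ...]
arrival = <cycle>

path = [(7,2), (6,2), (5,2), (4,2), (4,1)]
arrival = 24

hop 0: (7,2) @ cyc 20
hop 1: (6,2) @ cyc 21  [W]
hop 2: (5,2) @ cyc 22  [W]
hop 3: (4,2) @ cyc 23  [W]
hop 4: (4,1) @ cyc 24  [S]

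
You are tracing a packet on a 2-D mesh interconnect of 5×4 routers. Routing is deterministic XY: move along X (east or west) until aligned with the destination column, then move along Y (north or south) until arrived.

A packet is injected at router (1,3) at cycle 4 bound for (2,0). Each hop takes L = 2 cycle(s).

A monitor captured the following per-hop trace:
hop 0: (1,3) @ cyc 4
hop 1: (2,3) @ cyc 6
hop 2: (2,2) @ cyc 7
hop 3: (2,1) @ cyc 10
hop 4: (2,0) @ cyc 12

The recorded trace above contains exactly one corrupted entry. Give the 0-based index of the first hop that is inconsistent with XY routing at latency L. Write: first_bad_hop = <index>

[1] (+1,+0) / 2c ⇒ ok
[2] (+0,-1) / 1c ⇒ BAD: Δcyc=1≠L

first_bad_hop = 2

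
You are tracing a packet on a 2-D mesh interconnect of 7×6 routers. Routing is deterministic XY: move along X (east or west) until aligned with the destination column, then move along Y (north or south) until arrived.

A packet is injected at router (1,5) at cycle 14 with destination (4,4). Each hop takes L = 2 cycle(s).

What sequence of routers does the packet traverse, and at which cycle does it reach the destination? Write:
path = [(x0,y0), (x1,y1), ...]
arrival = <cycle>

  0. router=(1,5) cycle=14 (inject)
  1. router=(2,5) cycle=16 dir=E
  2. router=(3,5) cycle=18 dir=E
  3. router=(4,5) cycle=20 dir=E
  4. router=(4,4) cycle=22 dir=S

path = [(1,5), (2,5), (3,5), (4,5), (4,4)]
arrival = 22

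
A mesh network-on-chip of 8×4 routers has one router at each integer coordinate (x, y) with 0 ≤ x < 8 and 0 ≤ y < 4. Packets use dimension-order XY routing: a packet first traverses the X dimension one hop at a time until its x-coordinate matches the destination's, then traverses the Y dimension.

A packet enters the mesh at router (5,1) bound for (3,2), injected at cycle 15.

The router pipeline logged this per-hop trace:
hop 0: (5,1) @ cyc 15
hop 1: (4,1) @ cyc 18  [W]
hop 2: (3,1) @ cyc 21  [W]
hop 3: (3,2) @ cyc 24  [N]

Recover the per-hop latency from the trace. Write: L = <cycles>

Δcyc across hop 0→1: 18 − 15 = 3.
One hop costs L cycles, so L = 3.

L = 3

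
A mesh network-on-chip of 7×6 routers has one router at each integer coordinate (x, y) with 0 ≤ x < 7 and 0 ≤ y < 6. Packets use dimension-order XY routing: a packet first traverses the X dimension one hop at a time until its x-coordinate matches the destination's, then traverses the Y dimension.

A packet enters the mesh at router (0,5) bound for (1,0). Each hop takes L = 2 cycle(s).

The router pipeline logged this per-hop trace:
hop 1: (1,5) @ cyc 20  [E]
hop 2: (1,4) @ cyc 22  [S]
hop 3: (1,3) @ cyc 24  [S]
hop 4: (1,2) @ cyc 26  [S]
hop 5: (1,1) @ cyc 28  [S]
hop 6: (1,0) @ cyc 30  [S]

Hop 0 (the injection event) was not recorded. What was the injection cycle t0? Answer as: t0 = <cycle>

t0 = 18

cyc[1] = 20 and cyc[k] = t0 + k·L for every k.
t0 = cyc[1] − L = 20 − 2 = 18.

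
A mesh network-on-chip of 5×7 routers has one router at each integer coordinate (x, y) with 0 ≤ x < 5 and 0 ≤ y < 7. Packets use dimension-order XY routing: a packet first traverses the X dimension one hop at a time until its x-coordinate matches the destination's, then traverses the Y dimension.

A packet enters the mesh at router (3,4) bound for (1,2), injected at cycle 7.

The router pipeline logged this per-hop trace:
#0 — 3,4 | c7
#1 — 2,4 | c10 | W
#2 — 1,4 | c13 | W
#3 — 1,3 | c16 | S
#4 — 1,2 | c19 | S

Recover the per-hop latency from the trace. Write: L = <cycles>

L = 3

cyc[1] − cyc[0] = 10 − 7 = 3.
Per-hop latency L = Δcyc = 3.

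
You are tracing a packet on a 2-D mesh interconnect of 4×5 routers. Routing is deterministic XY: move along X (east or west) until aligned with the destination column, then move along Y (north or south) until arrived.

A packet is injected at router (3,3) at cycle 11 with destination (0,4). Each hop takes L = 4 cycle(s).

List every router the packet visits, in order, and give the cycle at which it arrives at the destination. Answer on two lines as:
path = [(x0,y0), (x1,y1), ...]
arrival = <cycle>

path = [(3,3), (2,3), (1,3), (0,3), (0,4)]
arrival = 27

t=11: at (3,3)
t=15: at (2,3) after W
t=19: at (1,3) after W
t=23: at (0,3) after W
t=27: at (0,4) after N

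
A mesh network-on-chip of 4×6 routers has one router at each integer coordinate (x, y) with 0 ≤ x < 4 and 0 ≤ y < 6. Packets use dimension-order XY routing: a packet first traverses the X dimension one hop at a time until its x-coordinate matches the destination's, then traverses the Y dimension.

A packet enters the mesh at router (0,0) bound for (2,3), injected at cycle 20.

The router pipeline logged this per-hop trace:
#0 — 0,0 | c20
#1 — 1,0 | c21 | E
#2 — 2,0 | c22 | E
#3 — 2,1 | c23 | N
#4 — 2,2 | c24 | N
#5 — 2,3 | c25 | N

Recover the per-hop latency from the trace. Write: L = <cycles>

Between hops 0 and 1 the cycle counter advances 21 − 20 = 1.
One hop costs L cycles, so L = 1.

L = 1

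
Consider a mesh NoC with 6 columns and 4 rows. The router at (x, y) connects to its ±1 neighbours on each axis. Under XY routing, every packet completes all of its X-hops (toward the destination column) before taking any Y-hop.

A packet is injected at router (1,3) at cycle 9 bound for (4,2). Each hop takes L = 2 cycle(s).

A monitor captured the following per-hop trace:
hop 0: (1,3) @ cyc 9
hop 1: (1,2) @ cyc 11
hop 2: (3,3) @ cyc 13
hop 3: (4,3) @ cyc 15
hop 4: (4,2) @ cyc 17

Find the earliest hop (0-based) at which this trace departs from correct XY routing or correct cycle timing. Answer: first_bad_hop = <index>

check 1→ d=(0,-1) cyc+2: BAD: Y-move but x=1≠4

first_bad_hop = 1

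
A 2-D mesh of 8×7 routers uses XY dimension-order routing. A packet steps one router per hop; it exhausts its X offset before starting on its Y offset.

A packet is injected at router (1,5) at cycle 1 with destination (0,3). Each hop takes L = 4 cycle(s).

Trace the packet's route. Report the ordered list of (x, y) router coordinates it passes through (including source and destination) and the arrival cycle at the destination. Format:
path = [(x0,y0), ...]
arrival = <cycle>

path = [(1,5), (0,5), (0,4), (0,3)]
arrival = 13

[0] x=1 y=5 t=1
[1] x=0 y=5 t=5 →W
[2] x=0 y=4 t=9 →S
[3] x=0 y=3 t=13 →S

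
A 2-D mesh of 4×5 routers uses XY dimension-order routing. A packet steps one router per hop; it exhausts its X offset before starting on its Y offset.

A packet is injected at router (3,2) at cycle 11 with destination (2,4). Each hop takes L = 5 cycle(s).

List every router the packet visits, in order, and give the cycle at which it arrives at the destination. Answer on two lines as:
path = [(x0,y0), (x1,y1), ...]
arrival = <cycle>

  0. router=(3,2) cycle=11 (inject)
  1. router=(2,2) cycle=16 dir=W
  2. router=(2,3) cycle=21 dir=N
  3. router=(2,4) cycle=26 dir=N

path = [(3,2), (2,2), (2,3), (2,4)]
arrival = 26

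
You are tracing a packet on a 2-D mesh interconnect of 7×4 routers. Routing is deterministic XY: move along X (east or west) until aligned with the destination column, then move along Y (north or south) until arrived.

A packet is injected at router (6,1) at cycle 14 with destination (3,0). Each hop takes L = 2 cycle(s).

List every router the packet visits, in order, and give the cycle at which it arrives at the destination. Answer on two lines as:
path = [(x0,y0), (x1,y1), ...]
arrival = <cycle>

path = [(6,1), (5,1), (4,1), (3,1), (3,0)]
arrival = 22

hop 0: (6,1) @ cyc 14
hop 1: (5,1) @ cyc 16  [W]
hop 2: (4,1) @ cyc 18  [W]
hop 3: (3,1) @ cyc 20  [W]
hop 4: (3,0) @ cyc 22  [S]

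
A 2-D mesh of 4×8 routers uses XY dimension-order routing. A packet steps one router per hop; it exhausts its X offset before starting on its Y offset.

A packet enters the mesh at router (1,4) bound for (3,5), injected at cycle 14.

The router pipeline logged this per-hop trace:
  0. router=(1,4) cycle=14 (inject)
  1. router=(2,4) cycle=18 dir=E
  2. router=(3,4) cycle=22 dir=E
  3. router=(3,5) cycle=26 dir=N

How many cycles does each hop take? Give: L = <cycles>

L = 4

Δcyc across hop 0→1: 18 − 14 = 4.
Per-hop latency L = Δcyc = 4.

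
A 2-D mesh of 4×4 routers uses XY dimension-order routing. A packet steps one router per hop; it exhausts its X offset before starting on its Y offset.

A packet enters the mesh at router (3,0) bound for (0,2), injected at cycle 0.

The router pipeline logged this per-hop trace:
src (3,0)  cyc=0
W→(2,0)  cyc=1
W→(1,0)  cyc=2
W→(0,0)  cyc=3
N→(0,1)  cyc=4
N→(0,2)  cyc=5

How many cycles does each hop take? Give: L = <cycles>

From hop 0 (0) to hop 1 (1): +1 cycles.
That increment is L by definition: L = 1.

L = 1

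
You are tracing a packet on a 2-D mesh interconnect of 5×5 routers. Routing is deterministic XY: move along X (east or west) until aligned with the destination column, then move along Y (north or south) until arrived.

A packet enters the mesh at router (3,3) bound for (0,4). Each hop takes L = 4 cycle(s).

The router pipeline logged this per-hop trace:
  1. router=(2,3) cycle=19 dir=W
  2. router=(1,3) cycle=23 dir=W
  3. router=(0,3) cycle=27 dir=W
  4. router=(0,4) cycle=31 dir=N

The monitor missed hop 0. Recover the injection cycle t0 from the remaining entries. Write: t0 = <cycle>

t0 = 15

cyc[1] = 19 and cyc[k] = t0 + k·L for every k.
Subtract one hop: t0 = 19 − 4 = 15.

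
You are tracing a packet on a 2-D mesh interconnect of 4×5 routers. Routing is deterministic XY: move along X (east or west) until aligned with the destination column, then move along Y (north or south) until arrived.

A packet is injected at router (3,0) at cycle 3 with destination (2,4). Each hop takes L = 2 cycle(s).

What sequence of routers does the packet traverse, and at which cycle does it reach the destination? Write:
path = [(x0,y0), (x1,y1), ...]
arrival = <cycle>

path = [(3,0), (2,0), (2,1), (2,2), (2,3), (2,4)]
arrival = 13

hop 0: (3,0) @ cyc 3
hop 1: (2,0) @ cyc 5  [W]
hop 2: (2,1) @ cyc 7  [N]
hop 3: (2,2) @ cyc 9  [N]
hop 4: (2,3) @ cyc 11  [N]
hop 5: (2,4) @ cyc 13  [N]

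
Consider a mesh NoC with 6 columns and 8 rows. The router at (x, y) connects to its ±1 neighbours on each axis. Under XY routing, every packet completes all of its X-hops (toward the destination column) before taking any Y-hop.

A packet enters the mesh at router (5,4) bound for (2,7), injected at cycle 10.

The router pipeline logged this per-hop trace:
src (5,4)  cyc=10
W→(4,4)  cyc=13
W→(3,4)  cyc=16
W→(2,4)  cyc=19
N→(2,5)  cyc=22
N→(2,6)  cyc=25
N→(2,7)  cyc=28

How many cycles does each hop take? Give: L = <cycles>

L = 3

Δcyc across hop 0→1: 13 − 10 = 3.
One hop costs L cycles, so L = 3.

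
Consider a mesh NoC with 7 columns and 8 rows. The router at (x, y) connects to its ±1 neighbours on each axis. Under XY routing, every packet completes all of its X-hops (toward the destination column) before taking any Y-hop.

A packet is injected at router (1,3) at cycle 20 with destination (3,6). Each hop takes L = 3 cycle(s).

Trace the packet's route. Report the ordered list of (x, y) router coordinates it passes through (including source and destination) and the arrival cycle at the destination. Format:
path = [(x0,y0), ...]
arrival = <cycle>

path = [(1,3), (2,3), (3,3), (3,4), (3,5), (3,6)]
arrival = 35

#0 — 1,3 | c20
#1 — 2,3 | c23 | E
#2 — 3,3 | c26 | E
#3 — 3,4 | c29 | N
#4 — 3,5 | c32 | N
#5 — 3,6 | c35 | N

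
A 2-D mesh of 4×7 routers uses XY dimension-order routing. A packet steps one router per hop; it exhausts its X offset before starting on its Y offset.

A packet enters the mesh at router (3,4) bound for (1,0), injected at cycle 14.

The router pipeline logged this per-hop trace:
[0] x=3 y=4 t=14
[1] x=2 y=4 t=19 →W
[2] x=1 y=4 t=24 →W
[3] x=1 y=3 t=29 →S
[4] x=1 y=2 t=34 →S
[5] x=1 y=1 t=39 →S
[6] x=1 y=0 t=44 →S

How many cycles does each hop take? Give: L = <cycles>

L = 5

Δcyc across hop 0→1: 19 − 14 = 5.
That increment is L by definition: L = 5.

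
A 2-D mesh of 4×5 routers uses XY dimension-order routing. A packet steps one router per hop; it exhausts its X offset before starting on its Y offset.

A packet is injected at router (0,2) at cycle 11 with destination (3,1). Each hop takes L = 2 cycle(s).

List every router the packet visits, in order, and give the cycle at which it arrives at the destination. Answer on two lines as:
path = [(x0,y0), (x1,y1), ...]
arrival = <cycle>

#0 — 0,2 | c11
#1 — 1,2 | c13 | E
#2 — 2,2 | c15 | E
#3 — 3,2 | c17 | E
#4 — 3,1 | c19 | S

path = [(0,2), (1,2), (2,2), (3,2), (3,1)]
arrival = 19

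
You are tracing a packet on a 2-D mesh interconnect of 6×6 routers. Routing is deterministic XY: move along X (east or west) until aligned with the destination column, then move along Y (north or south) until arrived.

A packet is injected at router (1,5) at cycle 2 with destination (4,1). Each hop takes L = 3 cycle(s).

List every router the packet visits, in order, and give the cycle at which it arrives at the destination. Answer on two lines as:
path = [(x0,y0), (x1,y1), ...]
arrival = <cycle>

path = [(1,5), (2,5), (3,5), (4,5), (4,4), (4,3), (4,2), (4,1)]
arrival = 23

  0. router=(1,5) cycle=2 (inject)
  1. router=(2,5) cycle=5 dir=E
  2. router=(3,5) cycle=8 dir=E
  3. router=(4,5) cycle=11 dir=E
  4. router=(4,4) cycle=14 dir=S
  5. router=(4,3) cycle=17 dir=S
  6. router=(4,2) cycle=20 dir=S
  7. router=(4,1) cycle=23 dir=S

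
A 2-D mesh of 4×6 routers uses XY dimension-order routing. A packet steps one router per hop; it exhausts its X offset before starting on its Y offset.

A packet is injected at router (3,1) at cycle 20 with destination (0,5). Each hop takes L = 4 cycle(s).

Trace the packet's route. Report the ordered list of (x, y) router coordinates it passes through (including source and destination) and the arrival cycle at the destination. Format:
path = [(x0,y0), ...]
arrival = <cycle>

path = [(3,1), (2,1), (1,1), (0,1), (0,2), (0,3), (0,4), (0,5)]
arrival = 48

[0] x=3 y=1 t=20
[1] x=2 y=1 t=24 →W
[2] x=1 y=1 t=28 →W
[3] x=0 y=1 t=32 →W
[4] x=0 y=2 t=36 →N
[5] x=0 y=3 t=40 →N
[6] x=0 y=4 t=44 →N
[7] x=0 y=5 t=48 →N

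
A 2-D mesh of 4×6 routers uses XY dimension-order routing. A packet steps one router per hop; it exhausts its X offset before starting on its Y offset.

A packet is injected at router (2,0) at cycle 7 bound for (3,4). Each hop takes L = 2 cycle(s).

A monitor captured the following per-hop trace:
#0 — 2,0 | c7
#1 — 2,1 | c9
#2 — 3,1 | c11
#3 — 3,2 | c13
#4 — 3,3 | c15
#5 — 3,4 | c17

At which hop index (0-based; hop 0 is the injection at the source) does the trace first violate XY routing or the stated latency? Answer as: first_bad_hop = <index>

  1: Δx=+0 Δy=+1 Δt=2 [BAD: Y-move but x=2≠3]

first_bad_hop = 1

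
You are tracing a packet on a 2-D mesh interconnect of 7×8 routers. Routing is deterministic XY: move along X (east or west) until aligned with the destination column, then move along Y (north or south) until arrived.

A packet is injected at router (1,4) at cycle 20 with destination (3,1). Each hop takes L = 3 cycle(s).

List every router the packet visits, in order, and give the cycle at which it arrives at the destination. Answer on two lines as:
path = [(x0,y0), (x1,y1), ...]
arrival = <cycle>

hop 0: (1,4) @ cyc 20
hop 1: (2,4) @ cyc 23  [E]
hop 2: (3,4) @ cyc 26  [E]
hop 3: (3,3) @ cyc 29  [S]
hop 4: (3,2) @ cyc 32  [S]
hop 5: (3,1) @ cyc 35  [S]

path = [(1,4), (2,4), (3,4), (3,3), (3,2), (3,1)]
arrival = 35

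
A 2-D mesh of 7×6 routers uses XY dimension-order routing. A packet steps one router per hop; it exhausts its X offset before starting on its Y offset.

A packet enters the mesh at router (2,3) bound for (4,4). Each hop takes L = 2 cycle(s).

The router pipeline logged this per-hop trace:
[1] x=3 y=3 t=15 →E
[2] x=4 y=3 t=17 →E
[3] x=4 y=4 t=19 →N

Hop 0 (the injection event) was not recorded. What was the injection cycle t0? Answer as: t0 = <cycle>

Hop 1 reached at cycle 15; hop k is at t0 + k·L.
Therefore t0 = 15 − L = 13.

t0 = 13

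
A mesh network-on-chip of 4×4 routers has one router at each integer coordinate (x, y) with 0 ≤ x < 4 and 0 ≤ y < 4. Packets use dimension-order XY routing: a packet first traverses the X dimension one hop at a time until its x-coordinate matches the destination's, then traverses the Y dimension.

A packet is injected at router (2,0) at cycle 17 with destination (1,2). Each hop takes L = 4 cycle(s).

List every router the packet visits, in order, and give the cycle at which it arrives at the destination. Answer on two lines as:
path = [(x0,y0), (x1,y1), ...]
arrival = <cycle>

path = [(2,0), (1,0), (1,1), (1,2)]
arrival = 29

src (2,0)  cyc=17
W→(1,0)  cyc=21
N→(1,1)  cyc=25
N→(1,2)  cyc=29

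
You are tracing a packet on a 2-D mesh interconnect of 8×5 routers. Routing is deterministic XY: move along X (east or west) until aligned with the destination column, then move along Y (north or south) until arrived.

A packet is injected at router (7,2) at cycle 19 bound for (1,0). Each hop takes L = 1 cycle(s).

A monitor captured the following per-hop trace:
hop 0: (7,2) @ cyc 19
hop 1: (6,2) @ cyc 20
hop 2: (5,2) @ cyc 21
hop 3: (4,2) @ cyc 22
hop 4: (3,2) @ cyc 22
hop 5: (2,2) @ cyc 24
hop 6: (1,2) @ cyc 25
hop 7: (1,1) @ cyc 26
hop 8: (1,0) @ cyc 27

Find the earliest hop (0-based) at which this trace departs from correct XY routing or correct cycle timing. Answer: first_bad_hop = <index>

first_bad_hop = 4

  1: Δx=-1 Δy=+0 Δt=1 [ok]
  2: Δx=-1 Δy=+0 Δt=1 [ok]
  3: Δx=-1 Δy=+0 Δt=1 [ok]
  4: Δx=-1 Δy=+0 Δt=0 [BAD: Δcyc=0≠L]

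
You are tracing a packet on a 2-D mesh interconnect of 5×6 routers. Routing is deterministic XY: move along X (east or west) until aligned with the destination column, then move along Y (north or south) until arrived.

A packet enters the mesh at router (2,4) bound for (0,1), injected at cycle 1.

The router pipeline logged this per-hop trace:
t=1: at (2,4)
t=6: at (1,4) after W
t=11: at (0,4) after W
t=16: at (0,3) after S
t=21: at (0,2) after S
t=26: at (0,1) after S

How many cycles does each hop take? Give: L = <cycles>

L = 5

Δcyc across hop 0→1: 6 − 1 = 5.
Per-hop latency L = Δcyc = 5.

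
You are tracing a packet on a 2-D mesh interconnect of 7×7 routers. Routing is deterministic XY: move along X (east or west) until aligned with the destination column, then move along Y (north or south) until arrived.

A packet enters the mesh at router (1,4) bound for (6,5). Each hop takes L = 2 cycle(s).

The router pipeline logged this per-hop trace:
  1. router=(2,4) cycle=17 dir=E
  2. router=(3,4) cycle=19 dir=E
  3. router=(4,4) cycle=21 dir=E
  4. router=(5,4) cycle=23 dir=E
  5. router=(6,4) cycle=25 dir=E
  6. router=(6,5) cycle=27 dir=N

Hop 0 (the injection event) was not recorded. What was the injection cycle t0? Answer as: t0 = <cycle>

The first recorded entry is hop 1 at cycle 17.
Subtract one hop: t0 = 17 − 2 = 15.

t0 = 15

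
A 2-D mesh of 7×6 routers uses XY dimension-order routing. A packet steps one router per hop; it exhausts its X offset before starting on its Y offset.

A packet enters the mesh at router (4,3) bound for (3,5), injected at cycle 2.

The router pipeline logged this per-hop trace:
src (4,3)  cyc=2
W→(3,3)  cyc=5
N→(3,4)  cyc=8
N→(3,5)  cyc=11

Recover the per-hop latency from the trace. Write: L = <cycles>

Δcyc across hop 0→1: 5 − 2 = 3.
Per-hop latency L = Δcyc = 3.

L = 3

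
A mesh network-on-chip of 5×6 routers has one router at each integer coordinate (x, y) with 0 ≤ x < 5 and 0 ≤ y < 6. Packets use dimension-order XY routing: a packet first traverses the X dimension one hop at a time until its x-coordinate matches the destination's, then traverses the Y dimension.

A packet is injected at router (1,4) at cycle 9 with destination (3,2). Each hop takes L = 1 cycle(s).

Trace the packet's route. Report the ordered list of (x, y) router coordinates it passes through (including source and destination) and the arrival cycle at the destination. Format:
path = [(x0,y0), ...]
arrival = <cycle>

path = [(1,4), (2,4), (3,4), (3,3), (3,2)]
arrival = 13

[0] x=1 y=4 t=9
[1] x=2 y=4 t=10 →E
[2] x=3 y=4 t=11 →E
[3] x=3 y=3 t=12 →S
[4] x=3 y=2 t=13 →S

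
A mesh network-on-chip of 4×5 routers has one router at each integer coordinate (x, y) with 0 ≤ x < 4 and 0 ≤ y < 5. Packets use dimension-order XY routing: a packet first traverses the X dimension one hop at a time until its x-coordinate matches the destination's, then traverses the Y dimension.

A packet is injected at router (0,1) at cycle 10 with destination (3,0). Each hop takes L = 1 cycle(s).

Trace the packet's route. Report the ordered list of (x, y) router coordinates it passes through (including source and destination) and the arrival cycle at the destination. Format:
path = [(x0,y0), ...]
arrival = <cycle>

path = [(0,1), (1,1), (2,1), (3,1), (3,0)]
arrival = 14

hop 0: (0,1) @ cyc 10
hop 1: (1,1) @ cyc 11  [E]
hop 2: (2,1) @ cyc 12  [E]
hop 3: (3,1) @ cyc 13  [E]
hop 4: (3,0) @ cyc 14  [S]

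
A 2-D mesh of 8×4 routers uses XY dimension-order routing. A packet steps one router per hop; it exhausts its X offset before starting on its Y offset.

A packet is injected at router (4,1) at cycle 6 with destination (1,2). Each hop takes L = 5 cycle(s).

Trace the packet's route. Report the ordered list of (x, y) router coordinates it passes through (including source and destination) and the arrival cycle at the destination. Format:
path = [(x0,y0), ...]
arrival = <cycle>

  0. router=(4,1) cycle=6 (inject)
  1. router=(3,1) cycle=11 dir=W
  2. router=(2,1) cycle=16 dir=W
  3. router=(1,1) cycle=21 dir=W
  4. router=(1,2) cycle=26 dir=N

path = [(4,1), (3,1), (2,1), (1,1), (1,2)]
arrival = 26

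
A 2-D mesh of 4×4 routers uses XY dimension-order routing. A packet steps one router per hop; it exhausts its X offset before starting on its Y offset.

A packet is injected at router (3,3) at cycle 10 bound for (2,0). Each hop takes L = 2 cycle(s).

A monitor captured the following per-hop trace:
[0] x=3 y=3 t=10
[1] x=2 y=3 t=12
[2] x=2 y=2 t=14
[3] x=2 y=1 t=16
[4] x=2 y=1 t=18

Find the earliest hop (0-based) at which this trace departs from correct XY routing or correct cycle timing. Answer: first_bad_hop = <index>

check 1→ d=(-1,0) cyc+2: ok
check 2→ d=(0,-1) cyc+2: ok
check 3→ d=(0,-1) cyc+2: ok
check 4→ d=(0,0) cyc+2: BAD: non-unit step

first_bad_hop = 4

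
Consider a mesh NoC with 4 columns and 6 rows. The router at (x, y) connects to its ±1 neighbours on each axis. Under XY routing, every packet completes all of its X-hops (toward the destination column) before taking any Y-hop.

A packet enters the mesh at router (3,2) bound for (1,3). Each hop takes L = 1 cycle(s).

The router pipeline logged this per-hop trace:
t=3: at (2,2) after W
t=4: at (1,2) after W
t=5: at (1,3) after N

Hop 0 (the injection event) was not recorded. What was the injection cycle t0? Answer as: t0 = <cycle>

t0 = 2

Hop 1 reached at cycle 3; hop k is at t0 + k·L.
t0 = cyc[1] − L = 3 − 1 = 2.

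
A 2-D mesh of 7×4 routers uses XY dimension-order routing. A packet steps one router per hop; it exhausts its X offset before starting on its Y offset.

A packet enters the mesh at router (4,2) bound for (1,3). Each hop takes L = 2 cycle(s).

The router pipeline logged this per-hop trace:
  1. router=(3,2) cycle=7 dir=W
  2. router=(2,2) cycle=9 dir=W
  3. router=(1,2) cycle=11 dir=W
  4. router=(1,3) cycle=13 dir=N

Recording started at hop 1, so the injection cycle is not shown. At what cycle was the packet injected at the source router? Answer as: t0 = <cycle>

The first recorded entry is hop 1 at cycle 7.
t0 = cyc[1] − L = 7 − 2 = 5.

t0 = 5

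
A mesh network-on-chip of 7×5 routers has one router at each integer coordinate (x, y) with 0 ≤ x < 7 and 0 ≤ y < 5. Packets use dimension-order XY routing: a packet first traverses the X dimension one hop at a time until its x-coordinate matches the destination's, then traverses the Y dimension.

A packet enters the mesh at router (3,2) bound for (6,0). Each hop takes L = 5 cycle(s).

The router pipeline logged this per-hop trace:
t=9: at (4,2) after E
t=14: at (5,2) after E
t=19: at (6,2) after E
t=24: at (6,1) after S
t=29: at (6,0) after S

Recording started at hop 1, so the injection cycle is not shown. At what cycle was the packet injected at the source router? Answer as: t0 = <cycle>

The first recorded entry is hop 1 at cycle 9.
t0 = cyc[1] − L = 9 − 5 = 4.

t0 = 4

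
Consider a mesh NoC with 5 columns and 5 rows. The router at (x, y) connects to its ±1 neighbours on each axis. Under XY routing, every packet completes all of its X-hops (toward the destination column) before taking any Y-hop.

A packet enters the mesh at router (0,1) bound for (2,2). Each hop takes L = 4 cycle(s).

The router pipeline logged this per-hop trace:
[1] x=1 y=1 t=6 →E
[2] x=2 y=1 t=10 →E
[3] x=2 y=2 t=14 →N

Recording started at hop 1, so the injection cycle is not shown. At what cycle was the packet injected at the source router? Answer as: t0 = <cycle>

The first recorded entry is hop 1 at cycle 6.
Subtract one hop: t0 = 6 − 4 = 2.

t0 = 2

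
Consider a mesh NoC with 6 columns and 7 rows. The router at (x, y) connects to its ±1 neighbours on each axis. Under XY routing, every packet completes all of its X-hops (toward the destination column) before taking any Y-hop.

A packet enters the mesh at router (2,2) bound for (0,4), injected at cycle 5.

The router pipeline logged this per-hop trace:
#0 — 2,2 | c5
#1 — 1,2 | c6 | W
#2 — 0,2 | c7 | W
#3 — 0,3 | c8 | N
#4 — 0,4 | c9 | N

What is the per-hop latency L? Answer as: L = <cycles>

L = 1

Between hops 0 and 1 the cycle counter advances 6 − 5 = 1.
Each hop adds L, hence L = 1.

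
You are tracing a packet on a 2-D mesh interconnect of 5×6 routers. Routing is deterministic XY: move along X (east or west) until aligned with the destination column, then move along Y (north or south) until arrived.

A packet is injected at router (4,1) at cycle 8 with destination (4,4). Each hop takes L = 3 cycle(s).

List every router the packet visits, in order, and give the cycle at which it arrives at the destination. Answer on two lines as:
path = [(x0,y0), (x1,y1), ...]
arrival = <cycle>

hop 0: (4,1) @ cyc 8
hop 1: (4,2) @ cyc 11  [N]
hop 2: (4,3) @ cyc 14  [N]
hop 3: (4,4) @ cyc 17  [N]

path = [(4,1), (4,2), (4,3), (4,4)]
arrival = 17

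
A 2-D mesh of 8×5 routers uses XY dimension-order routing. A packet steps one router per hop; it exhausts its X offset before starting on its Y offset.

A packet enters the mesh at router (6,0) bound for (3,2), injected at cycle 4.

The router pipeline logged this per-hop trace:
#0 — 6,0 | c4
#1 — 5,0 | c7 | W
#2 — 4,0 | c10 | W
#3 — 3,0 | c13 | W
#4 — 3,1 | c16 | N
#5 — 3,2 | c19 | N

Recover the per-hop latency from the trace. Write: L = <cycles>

L = 3

Δcyc across hop 0→1: 7 − 4 = 3.
Each hop adds L, hence L = 3.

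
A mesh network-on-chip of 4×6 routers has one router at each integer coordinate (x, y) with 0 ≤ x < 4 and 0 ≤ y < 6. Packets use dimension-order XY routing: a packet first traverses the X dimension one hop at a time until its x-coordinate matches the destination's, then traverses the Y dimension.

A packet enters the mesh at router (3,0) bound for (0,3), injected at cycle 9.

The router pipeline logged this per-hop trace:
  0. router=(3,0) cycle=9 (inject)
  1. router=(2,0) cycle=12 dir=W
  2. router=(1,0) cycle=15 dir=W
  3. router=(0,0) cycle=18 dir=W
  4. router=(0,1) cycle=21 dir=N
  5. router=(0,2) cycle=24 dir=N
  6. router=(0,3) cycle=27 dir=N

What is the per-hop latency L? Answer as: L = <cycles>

Δcyc across hop 0→1: 12 − 9 = 3.
Per-hop latency L = Δcyc = 3.

L = 3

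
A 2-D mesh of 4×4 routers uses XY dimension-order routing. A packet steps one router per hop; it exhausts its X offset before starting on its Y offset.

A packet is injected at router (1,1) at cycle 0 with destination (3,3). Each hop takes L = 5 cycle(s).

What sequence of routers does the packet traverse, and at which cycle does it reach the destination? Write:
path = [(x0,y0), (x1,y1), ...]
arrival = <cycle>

hop 0: (1,1) @ cyc 0
hop 1: (2,1) @ cyc 5  [E]
hop 2: (3,1) @ cyc 10  [E]
hop 3: (3,2) @ cyc 15  [N]
hop 4: (3,3) @ cyc 20  [N]

path = [(1,1), (2,1), (3,1), (3,2), (3,3)]
arrival = 20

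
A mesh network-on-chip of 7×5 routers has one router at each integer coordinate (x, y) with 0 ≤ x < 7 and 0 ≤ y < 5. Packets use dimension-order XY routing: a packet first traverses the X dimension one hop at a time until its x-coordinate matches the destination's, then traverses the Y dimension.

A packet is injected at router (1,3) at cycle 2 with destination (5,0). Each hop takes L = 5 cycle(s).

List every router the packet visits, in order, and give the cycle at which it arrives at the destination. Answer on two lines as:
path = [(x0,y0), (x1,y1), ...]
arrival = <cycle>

path = [(1,3), (2,3), (3,3), (4,3), (5,3), (5,2), (5,1), (5,0)]
arrival = 37

[0] x=1 y=3 t=2
[1] x=2 y=3 t=7 →E
[2] x=3 y=3 t=12 →E
[3] x=4 y=3 t=17 →E
[4] x=5 y=3 t=22 →E
[5] x=5 y=2 t=27 →S
[6] x=5 y=1 t=32 →S
[7] x=5 y=0 t=37 →S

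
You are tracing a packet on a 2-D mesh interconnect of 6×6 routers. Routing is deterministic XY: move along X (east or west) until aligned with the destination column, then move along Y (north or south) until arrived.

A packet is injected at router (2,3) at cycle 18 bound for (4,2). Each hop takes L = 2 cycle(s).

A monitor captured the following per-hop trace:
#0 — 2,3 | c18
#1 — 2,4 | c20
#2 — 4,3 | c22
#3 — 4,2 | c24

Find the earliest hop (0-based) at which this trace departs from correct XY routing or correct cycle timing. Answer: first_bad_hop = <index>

[1] (+0,+1) / 2c ⇒ BAD: Y-move but x=2≠4

first_bad_hop = 1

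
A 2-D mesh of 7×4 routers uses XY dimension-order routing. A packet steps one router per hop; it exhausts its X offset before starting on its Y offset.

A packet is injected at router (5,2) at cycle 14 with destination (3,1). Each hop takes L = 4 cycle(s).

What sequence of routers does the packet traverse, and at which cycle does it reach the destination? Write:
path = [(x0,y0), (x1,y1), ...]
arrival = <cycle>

path = [(5,2), (4,2), (3,2), (3,1)]
arrival = 26

t=14: at (5,2)
t=18: at (4,2) after W
t=22: at (3,2) after W
t=26: at (3,1) after S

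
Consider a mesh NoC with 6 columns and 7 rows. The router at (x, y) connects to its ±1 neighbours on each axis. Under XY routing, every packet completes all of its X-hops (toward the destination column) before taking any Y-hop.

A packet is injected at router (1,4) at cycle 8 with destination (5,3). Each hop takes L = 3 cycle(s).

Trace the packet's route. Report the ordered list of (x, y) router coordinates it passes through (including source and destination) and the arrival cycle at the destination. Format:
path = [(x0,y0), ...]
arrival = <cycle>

t=8: at (1,4)
t=11: at (2,4) after E
t=14: at (3,4) after E
t=17: at (4,4) after E
t=20: at (5,4) after E
t=23: at (5,3) after S

path = [(1,4), (2,4), (3,4), (4,4), (5,4), (5,3)]
arrival = 23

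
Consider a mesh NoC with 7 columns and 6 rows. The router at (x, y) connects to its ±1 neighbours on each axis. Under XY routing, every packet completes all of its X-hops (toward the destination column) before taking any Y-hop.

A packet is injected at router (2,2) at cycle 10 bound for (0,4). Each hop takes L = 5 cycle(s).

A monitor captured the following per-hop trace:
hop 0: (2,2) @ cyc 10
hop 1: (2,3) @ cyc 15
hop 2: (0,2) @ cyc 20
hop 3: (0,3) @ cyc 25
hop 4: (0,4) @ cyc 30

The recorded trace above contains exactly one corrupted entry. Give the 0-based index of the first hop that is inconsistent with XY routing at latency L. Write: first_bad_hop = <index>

first_bad_hop = 1

  1: Δx=+0 Δy=+1 Δt=5 [BAD: Y-move but x=2≠0]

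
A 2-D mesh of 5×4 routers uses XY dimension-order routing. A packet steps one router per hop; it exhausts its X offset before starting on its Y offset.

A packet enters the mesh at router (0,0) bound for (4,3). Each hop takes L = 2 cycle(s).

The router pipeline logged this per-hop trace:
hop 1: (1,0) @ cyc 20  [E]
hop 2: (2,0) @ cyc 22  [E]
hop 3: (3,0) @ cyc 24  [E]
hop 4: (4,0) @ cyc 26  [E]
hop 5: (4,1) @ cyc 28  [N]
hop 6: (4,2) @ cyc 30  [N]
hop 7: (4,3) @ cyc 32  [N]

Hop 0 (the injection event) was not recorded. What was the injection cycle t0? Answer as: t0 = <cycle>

The first recorded entry is hop 1 at cycle 20.
So t0 = 20 − 1·2 = 18.

t0 = 18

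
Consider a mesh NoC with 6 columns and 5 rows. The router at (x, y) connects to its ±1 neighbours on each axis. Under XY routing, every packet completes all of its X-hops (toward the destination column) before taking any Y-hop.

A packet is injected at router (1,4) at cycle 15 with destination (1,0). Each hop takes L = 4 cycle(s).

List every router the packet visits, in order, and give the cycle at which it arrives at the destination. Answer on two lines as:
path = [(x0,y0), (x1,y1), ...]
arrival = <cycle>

path = [(1,4), (1,3), (1,2), (1,1), (1,0)]
arrival = 31

hop 0: (1,4) @ cyc 15
hop 1: (1,3) @ cyc 19  [S]
hop 2: (1,2) @ cyc 23  [S]
hop 3: (1,1) @ cyc 27  [S]
hop 4: (1,0) @ cyc 31  [S]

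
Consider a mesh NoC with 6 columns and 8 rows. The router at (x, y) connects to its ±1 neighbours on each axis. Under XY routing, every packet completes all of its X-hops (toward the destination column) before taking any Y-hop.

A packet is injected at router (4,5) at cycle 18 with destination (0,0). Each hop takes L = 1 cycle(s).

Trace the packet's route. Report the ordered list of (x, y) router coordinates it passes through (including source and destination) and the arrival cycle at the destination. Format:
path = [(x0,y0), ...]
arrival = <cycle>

path = [(4,5), (3,5), (2,5), (1,5), (0,5), (0,4), (0,3), (0,2), (0,1), (0,0)]
arrival = 27

t=18: at (4,5)
t=19: at (3,5) after W
t=20: at (2,5) after W
t=21: at (1,5) after W
t=22: at (0,5) after W
t=23: at (0,4) after S
t=24: at (0,3) after S
t=25: at (0,2) after S
t=26: at (0,1) after S
t=27: at (0,0) after S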